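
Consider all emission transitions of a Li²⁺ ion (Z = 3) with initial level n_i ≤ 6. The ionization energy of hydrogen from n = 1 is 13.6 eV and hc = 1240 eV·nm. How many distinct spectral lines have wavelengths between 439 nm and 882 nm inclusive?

2

Enumerate all n_i → n_f pairs with 1 ≤ n_f < n_i ≤ 6 and compute λ = 1240 / [13.6·9·(1/n_f² − 1/n_i²)].
Lines falling in [439, 882] nm: 5→4 (450.3 nm), 6→5 (828.9 nm).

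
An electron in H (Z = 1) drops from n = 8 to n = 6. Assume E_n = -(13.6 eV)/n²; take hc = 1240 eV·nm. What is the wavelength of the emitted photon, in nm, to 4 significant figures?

ΔE = 13.60 × (1/6² − 1/8²) = 13.60 × 0.01215 = 0.1653 eV.
λ = hc/ΔE = 1240 / 0.1653 = 7503 nm.

7503 nm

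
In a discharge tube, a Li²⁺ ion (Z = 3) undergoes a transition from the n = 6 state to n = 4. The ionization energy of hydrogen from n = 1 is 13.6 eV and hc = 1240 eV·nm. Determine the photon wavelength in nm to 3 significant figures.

For Z = 3 the level energies scale as Z², so the effective Rydberg energy is 13.6 × 9 = 122.4 eV.
ΔE = 122.4 × (1/4² − 1/6²) = 122.4 × 0.03472 = 4.250 eV.
λ = hc/ΔE = 1240 / 4.250 = 292 nm.

292 nm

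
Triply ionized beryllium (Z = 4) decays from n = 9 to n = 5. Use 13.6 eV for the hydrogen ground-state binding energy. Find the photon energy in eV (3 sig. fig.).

6.02 eV

The Bohr energies scale as Z², so for Z = 4: E_n = −217.6/n² eV.
E_9 = −217.6/81 = −2.686 eV and E_5 = −217.6/25 = −8.704 eV.
The photon energy is |E_9 − E_5| = 6.02 eV.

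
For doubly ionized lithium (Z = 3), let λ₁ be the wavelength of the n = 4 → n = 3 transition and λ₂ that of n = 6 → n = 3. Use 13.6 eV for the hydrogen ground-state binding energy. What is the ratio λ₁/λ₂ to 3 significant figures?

1.71

λ ∝ 1/ΔE ∝ 1/(1/n_f² − 1/n_i²), and the Z² and hc factors cancel in the ratio.
λ₁/λ₂ = (1/3² − 1/6²)/(1/3² − 1/4²) = 0.08333/0.04861 = 1.71.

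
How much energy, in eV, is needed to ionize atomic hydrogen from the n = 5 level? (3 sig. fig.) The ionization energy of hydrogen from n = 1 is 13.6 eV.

0.544 eV

E_5 = −13.60/25 = −0.544 eV, so ionization (to E = 0) requires 0.544 eV.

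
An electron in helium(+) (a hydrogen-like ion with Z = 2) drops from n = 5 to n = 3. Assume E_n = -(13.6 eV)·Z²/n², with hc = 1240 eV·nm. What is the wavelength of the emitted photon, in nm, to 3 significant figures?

For Z = 2 the level energies scale as Z², so the effective Rydberg energy is 13.6 × 4 = 54.40 eV.
ΔE = 54.40 × (1/3² − 1/5²) = 54.40 × 0.07111 = 3.868 eV.
λ = hc/ΔE = 1240 / 3.868 = 321 nm.

321 nm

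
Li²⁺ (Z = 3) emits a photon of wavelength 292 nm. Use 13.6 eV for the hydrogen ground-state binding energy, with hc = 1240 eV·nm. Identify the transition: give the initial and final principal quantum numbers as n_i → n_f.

The photon energy is ΔE = hc/λ = 1240 / 292 = 4.247 eV.
With Z = 3, ΔE = 122.4 × (1/n_f² − 1/n_i²), so 1/n_f² − 1/n_i² = 0.03469.
Trying n_f = 4 gives 1/n_i² = 0.02781, i.e. n_i ≈ 6; this pair matches.

n_i = 6, n_f = 4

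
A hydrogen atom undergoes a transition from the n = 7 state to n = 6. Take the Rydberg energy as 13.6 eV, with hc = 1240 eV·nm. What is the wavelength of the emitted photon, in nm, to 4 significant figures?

12370 nm

ΔE = 13.60 × (1/6² − 1/7²) = 13.60 × 0.007370 = 0.1002 eV.
λ = hc/ΔE = 1240 / 0.1002 = 12370 nm.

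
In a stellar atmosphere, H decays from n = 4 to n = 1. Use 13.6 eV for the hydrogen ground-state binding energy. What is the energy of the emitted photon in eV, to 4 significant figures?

E_4 = −13.60/16 = −0.8500 eV and E_1 = −13.60/1 = −13.60 eV.
The photon energy is |E_4 − E_1| = 12.75 eV.

12.75 eV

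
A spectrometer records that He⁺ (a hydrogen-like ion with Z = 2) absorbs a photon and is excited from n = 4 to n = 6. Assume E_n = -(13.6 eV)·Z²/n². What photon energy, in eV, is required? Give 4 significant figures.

The Bohr energies scale as Z², so for Z = 2: E_n = −54.40/n² eV.
E_6 = −54.40/36 = −1.511 eV and E_4 = −54.40/16 = −3.400 eV.
The photon energy is |E_6 − E_4| = 1.889 eV.

1.889 eV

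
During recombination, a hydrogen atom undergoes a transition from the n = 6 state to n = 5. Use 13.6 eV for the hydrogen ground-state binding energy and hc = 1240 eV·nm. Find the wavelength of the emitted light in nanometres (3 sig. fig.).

ΔE = 13.60 × (1/5² − 1/6²) = 13.60 × 0.01222 = 0.1662 eV.
λ = hc/ΔE = 1240 / 0.1662 = 7460 nm.

7460 nm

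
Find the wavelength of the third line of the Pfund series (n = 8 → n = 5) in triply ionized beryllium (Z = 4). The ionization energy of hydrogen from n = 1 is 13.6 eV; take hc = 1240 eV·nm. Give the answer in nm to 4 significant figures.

233.8 nm

The Pfund series terminates on n_f = 5; the third line has n_i = 5+3 = 8.
ΔE = 217.6 × (1/5² − 1/8²) = 5.304 eV.
λ = 1240 / 5.304 = 233.8 nm.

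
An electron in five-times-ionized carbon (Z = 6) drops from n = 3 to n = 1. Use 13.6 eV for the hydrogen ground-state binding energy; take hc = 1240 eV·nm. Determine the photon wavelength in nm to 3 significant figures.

2.85 nm

For Z = 6 the level energies scale as Z², so the effective Rydberg energy is 13.6 × 36 = 489.6 eV.
ΔE = 489.6 × (1/1² − 1/3²) = 489.6 × 0.8889 = 435.2 eV.
λ = hc/ΔE = 1240 / 435.2 = 2.85 nm.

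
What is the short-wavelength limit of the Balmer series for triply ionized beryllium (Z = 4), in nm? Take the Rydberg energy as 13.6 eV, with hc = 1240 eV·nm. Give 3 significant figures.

22.8 nm

The Balmer series has lower level n_f = 2; the series limit corresponds to n_i → ∞.
ΔE_max = 13.6 × 16 / 2² = 54.40 eV.
λ_min = 1240 / 54.40 = 22.8 nm.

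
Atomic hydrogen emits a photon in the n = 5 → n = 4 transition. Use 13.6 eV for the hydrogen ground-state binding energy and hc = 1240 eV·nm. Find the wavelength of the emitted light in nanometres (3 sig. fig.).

4050 nm

ΔE = 13.60 × (1/4² − 1/5²) = 13.60 × 0.02250 = 0.3060 eV.
λ = hc/ΔE = 1240 / 0.3060 = 4050 nm.
This line belongs to the Brackett series.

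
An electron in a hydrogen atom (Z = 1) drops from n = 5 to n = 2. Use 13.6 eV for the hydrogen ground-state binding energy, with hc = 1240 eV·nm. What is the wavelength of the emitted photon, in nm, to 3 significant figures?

434 nm

ΔE = 13.60 × (1/2² − 1/5²) = 13.60 × 0.2100 = 2.856 eV.
λ = hc/ΔE = 1240 / 2.856 = 434 nm.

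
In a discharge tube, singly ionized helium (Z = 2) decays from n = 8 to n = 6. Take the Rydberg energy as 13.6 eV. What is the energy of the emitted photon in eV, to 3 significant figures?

The Bohr energies scale as Z², so for Z = 2: E_n = −54.40/n² eV.
E_8 = −54.40/64 = −0.8500 eV and E_6 = −54.40/36 = −1.511 eV.
The photon energy is |E_8 − E_6| = 0.661 eV.

0.661 eV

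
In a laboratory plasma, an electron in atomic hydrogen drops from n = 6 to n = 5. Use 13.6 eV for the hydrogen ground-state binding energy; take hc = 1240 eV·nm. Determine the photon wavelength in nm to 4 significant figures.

ΔE = 13.60 × (1/5² − 1/6²) = 13.60 × 0.01222 = 0.1662 eV.
λ = hc/ΔE = 1240 / 0.1662 = 7460 nm.

7460 nm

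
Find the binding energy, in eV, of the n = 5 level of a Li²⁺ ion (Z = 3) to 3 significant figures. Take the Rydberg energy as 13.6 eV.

4.90 eV

E_n = −13.6 Z²/n² = −122.4/n² eV for Z = 3.
E_5 = −122.4/25 = −4.90 eV, so ionization (to E = 0) requires 4.90 eV.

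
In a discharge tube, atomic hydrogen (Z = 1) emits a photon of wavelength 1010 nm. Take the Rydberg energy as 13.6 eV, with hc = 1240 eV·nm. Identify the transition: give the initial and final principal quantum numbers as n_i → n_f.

n_i = 7, n_f = 3

The photon energy is ΔE = hc/λ = 1240 / 1010 = 1.228 eV.
With Z = 1, ΔE = 13.60 × (1/n_f² − 1/n_i²), so 1/n_f² − 1/n_i² = 0.09027.
Trying n_f = 3 gives 1/n_i² = 0.02084, i.e. n_i ≈ 7; this pair matches.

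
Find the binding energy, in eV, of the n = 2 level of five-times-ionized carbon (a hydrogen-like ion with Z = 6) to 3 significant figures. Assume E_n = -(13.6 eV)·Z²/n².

122 eV

E_n = −13.6 Z²/n² = −489.6/n² eV for Z = 6.
E_2 = −489.6/4 = −122 eV, so ionization (to E = 0) requires 122 eV.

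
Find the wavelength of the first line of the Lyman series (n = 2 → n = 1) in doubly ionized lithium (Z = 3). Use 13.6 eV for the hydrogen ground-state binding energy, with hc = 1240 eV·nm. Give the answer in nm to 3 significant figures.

The Lyman series terminates on n_f = 1; the first line has n_i = 1+1 = 2.
ΔE = 122.4 × (1/1² − 1/2²) = 91.80 eV.
λ = 1240 / 91.80 = 13.5 nm.

13.5 nm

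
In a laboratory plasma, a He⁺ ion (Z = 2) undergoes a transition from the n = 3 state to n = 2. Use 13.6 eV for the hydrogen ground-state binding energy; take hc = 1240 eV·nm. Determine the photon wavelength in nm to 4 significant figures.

For Z = 2 the level energies scale as Z², so the effective Rydberg energy is 13.6 × 4 = 54.40 eV.
ΔE = 54.40 × (1/2² − 1/3²) = 54.40 × 0.1389 = 7.556 eV.
λ = hc/ΔE = 1240 / 7.556 = 164.1 nm.

164.1 nm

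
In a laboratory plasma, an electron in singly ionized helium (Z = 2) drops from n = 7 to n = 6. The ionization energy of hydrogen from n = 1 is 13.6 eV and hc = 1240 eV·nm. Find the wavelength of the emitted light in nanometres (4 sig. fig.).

For Z = 2 the level energies scale as Z², so the effective Rydberg energy is 13.6 × 4 = 54.40 eV.
ΔE = 54.40 × (1/6² − 1/7²) = 54.40 × 0.007370 = 0.4009 eV.
λ = hc/ΔE = 1240 / 0.4009 = 3093 nm.

3093 nm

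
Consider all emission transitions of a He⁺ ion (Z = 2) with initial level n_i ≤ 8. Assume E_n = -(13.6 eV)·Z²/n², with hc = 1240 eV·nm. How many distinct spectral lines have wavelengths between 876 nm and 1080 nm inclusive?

2

Enumerate all n_i → n_f pairs with 1 ≤ n_f < n_i ≤ 8 and compute λ = 1240 / [13.6·4·(1/n_f² − 1/n_i²)].
Lines falling in [876, 1080] nm: 8→5 (935.1 nm), 5→4 (1013 nm).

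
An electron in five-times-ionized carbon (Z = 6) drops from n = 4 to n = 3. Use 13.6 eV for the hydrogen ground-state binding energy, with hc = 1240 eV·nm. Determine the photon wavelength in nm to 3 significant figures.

52.1 nm

For Z = 6 the level energies scale as Z², so the effective Rydberg energy is 13.6 × 36 = 489.6 eV.
ΔE = 489.6 × (1/3² − 1/4²) = 489.6 × 0.04861 = 23.80 eV.
λ = hc/ΔE = 1240 / 23.80 = 52.1 nm.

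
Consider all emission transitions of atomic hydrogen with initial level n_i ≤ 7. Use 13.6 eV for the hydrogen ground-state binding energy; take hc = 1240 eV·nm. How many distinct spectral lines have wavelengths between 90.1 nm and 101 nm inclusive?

Enumerate all n_i → n_f pairs with 1 ≤ n_f < n_i ≤ 7 and compute λ = 1240 / [13.6·1·(1/n_f² − 1/n_i²)].
Lines falling in [90.1, 101] nm: 7→1 (93.08 nm), 6→1 (93.78 nm), 5→1 (94.98 nm), 4→1 (97.25 nm).

4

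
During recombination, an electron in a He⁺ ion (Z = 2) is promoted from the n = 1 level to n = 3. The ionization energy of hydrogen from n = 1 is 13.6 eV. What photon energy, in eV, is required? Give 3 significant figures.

The Bohr energies scale as Z², so for Z = 2: E_n = −54.40/n² eV.
E_3 = −54.40/9 = −6.044 eV and E_1 = −54.40/1 = −54.40 eV.
The photon energy is |E_3 − E_1| = 48.4 eV.

48.4 eV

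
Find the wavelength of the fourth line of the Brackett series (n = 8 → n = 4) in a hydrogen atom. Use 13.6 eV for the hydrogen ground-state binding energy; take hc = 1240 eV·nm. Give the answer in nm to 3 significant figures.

The Brackett series terminates on n_f = 4; the fourth line has n_i = 4+4 = 8.
ΔE = 13.60 × (1/4² − 1/8²) = 0.6375 eV.
λ = 1240 / 0.6375 = 1950 nm.

1950 nm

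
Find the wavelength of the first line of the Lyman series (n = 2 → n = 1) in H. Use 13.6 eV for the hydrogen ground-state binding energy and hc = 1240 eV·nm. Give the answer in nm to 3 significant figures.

The Lyman series terminates on n_f = 1; the first line has n_i = 1+1 = 2.
ΔE = 13.60 × (1/1² − 1/2²) = 10.20 eV.
λ = 1240 / 10.20 = 122 nm.

122 nm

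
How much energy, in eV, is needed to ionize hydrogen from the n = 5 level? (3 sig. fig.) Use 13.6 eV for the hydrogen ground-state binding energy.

E_5 = −13.60/25 = −0.544 eV, so ionization (to E = 0) requires 0.544 eV.

0.544 eV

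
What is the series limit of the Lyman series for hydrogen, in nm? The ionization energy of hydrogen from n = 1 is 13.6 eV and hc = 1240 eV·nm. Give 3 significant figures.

91.2 nm

The Lyman series has lower level n_f = 1; the series limit corresponds to n_i → ∞.
ΔE_max = 13.6 × 1 / 1² = 13.60 eV.
λ_min = 1240 / 13.60 = 91.2 nm.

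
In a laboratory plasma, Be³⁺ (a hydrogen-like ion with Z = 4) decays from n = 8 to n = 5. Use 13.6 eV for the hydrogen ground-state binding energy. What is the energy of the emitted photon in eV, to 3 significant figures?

5.30 eV

The Bohr energies scale as Z², so for Z = 4: E_n = −217.6/n² eV.
E_8 = −217.6/64 = −3.400 eV and E_5 = −217.6/25 = −8.704 eV.
The photon energy is |E_8 − E_5| = 5.30 eV.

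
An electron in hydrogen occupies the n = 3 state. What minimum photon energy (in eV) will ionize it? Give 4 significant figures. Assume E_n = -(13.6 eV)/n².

1.511 eV

E_3 = −13.60/9 = −1.511 eV, so ionization (to E = 0) requires 1.511 eV.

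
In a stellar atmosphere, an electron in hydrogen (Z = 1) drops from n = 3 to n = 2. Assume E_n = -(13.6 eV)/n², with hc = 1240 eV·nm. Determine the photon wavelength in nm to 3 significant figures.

ΔE = 13.60 × (1/2² − 1/3²) = 13.60 × 0.1389 = 1.889 eV.
λ = hc/ΔE = 1240 / 1.889 = 656 nm.

656 nm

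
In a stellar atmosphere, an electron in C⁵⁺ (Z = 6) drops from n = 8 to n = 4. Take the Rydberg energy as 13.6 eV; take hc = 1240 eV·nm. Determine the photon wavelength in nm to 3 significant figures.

54.0 nm

For Z = 6 the level energies scale as Z², so the effective Rydberg energy is 13.6 × 36 = 489.6 eV.
ΔE = 489.6 × (1/4² − 1/8²) = 489.6 × 0.04688 = 22.95 eV.
λ = hc/ΔE = 1240 / 22.95 = 54.0 nm.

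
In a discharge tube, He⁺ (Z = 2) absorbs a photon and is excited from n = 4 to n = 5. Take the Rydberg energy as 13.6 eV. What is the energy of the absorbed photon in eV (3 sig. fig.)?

1.22 eV

The Bohr energies scale as Z², so for Z = 2: E_n = −54.40/n² eV.
E_5 = −54.40/25 = −2.176 eV and E_4 = −54.40/16 = −3.400 eV.
The photon energy is |E_5 − E_4| = 1.22 eV.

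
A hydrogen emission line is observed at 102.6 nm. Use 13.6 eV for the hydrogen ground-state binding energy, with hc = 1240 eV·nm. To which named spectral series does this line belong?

Lyman

ΔE = 1240/102.6 = 12.09 eV.
This matches 13.6 × (1/1² − 1/3²), so n_f = 1: the Lyman series.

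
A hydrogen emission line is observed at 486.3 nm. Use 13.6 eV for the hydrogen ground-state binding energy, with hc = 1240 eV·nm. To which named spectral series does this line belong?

Balmer

ΔE = 1240/486.3 = 2.550 eV.
This matches 13.6 × (1/2² − 1/4²), so n_f = 2: the Balmer series.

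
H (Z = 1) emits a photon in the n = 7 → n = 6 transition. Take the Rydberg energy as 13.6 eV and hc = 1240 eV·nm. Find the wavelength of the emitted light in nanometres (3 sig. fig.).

12400 nm

ΔE = 13.60 × (1/6² − 1/7²) = 13.60 × 0.007370 = 0.1002 eV.
λ = hc/ΔE = 1240 / 0.1002 = 12400 nm.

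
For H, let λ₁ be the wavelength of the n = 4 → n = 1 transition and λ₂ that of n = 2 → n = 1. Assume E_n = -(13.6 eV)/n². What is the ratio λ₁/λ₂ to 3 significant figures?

0.800

λ ∝ 1/ΔE ∝ 1/(1/n_f² − 1/n_i²), and the Z² and hc factors cancel in the ratio.
λ₁/λ₂ = (1/1² − 1/2²)/(1/1² − 1/4²) = 0.7500/0.9375 = 0.800.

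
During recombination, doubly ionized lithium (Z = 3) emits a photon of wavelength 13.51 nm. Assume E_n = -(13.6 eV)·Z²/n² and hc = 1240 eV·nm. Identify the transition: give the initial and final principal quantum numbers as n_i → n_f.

n_i = 2, n_f = 1

The photon energy is ΔE = hc/λ = 1240 / 13.51 = 91.78 eV.
With Z = 3, ΔE = 122.4 × (1/n_f² − 1/n_i²), so 1/n_f² − 1/n_i² = 0.7499.
Trying n_f = 1 gives 1/n_i² = 0.2501, i.e. n_i ≈ 2; this pair matches.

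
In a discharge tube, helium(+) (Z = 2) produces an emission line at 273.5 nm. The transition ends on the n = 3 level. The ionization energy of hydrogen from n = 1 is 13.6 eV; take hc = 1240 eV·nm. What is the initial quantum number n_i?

n_i = 6

The photon energy is ΔE = hc/λ = 1240 / 273.5 = 4.534 eV.
With Z = 2, ΔE = 54.40 × (1/n_f² − 1/n_i²), so 1/n_f² − 1/n_i² = 0.08334.
With n_f = 3: 1/n_i² = 1/9 − 0.08334 = 0.02777, so n_i ≈ 6.00.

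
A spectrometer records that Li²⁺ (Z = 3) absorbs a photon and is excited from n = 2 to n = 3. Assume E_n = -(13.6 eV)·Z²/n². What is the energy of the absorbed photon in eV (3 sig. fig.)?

The Bohr energies scale as Z², so for Z = 3: E_n = −122.4/n² eV.
E_3 = −122.4/9 = −13.60 eV and E_2 = −122.4/4 = −30.60 eV.
The photon energy is |E_3 − E_2| = 17.0 eV.

17.0 eV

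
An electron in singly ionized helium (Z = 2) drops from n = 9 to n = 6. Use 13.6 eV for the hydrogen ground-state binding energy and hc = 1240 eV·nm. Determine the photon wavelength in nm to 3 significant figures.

For Z = 2 the level energies scale as Z², so the effective Rydberg energy is 13.6 × 4 = 54.40 eV.
ΔE = 54.40 × (1/6² − 1/9²) = 54.40 × 0.01543 = 0.8395 eV.
λ = hc/ΔE = 1240 / 0.8395 = 1480 nm.

1480 nm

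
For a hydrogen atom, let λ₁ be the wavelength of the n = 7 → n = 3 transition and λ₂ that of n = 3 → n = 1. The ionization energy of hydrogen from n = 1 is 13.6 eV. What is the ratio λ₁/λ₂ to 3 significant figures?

λ ∝ 1/ΔE ∝ 1/(1/n_f² − 1/n_i²), and the Z² and hc factors cancel in the ratio.
λ₁/λ₂ = (1/1² − 1/3²)/(1/3² − 1/7²) = 0.8889/0.09070 = 9.80.

9.80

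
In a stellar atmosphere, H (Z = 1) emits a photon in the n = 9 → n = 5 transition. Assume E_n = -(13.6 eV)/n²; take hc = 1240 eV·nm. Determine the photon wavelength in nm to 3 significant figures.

3300 nm

ΔE = 13.60 × (1/5² − 1/9²) = 13.60 × 0.02765 = 0.3761 eV.
λ = hc/ΔE = 1240 / 0.3761 = 3300 nm.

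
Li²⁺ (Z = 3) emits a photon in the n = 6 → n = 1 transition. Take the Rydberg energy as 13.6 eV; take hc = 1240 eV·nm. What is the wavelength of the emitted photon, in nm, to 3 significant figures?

10.4 nm

For Z = 3 the level energies scale as Z², so the effective Rydberg energy is 13.6 × 9 = 122.4 eV.
ΔE = 122.4 × (1/1² − 1/6²) = 122.4 × 0.9722 = 119.0 eV.
λ = hc/ΔE = 1240 / 119.0 = 10.4 nm.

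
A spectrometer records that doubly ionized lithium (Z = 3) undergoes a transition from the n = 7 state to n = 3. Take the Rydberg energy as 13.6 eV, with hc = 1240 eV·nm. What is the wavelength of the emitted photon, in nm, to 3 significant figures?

112 nm

For Z = 3 the level energies scale as Z², so the effective Rydberg energy is 13.6 × 9 = 122.4 eV.
ΔE = 122.4 × (1/3² − 1/7²) = 122.4 × 0.09070 = 11.10 eV.
λ = hc/ΔE = 1240 / 11.10 = 112 nm.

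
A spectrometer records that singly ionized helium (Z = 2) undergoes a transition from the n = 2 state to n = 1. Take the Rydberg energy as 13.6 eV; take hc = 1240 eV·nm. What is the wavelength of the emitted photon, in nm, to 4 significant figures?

30.39 nm

For Z = 2 the level energies scale as Z², so the effective Rydberg energy is 13.6 × 4 = 54.40 eV.
ΔE = 54.40 × (1/1² − 1/2²) = 54.40 × 0.7500 = 40.80 eV.
λ = hc/ΔE = 1240 / 40.80 = 30.39 nm.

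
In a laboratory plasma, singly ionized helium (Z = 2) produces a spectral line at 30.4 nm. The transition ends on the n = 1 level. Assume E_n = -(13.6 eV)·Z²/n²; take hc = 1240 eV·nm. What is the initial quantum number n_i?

The photon energy is ΔE = hc/λ = 1240 / 30.4 = 40.79 eV.
With Z = 2, ΔE = 54.40 × (1/n_f² − 1/n_i²), so 1/n_f² − 1/n_i² = 0.7498.
With n_f = 1: 1/n_i² = 1/1 − 0.7498 = 0.2502, so n_i ≈ 2.00.

n_i = 2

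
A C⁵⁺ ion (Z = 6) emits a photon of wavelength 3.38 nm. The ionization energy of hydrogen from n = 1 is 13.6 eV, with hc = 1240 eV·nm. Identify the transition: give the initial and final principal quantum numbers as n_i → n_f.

The photon energy is ΔE = hc/λ = 1240 / 3.38 = 366.9 eV.
With Z = 6, ΔE = 489.6 × (1/n_f² − 1/n_i²), so 1/n_f² − 1/n_i² = 0.7493.
Trying n_f = 1 gives 1/n_i² = 0.2507, i.e. n_i ≈ 2; this pair matches.

n_i = 2, n_f = 1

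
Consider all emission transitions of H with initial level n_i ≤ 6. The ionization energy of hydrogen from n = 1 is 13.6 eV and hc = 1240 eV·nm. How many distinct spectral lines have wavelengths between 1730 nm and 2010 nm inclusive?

Enumerate all n_i → n_f pairs with 1 ≤ n_f < n_i ≤ 6 and compute λ = 1240 / [13.6·1·(1/n_f² − 1/n_i²)].
Lines falling in [1730, 2010] nm: 4→3 (1876 nm).

1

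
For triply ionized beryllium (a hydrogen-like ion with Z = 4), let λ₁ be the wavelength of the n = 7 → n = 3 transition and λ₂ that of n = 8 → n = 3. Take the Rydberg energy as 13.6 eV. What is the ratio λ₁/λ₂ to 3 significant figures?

1.05

λ ∝ 1/ΔE ∝ 1/(1/n_f² − 1/n_i²), and the Z² and hc factors cancel in the ratio.
λ₁/λ₂ = (1/3² − 1/8²)/(1/3² − 1/7²) = 0.09549/0.09070 = 1.05.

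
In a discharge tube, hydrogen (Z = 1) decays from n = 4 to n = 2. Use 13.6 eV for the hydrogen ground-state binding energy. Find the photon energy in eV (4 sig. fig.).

E_4 = −13.60/16 = −0.8500 eV and E_2 = −13.60/4 = −3.400 eV.
The photon energy is |E_4 − E_2| = 2.550 eV.

2.550 eV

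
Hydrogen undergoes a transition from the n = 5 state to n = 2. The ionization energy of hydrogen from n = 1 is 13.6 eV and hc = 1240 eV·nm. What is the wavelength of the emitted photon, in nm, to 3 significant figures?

434 nm

ΔE = 13.60 × (1/2² − 1/5²) = 13.60 × 0.2100 = 2.856 eV.
λ = hc/ΔE = 1240 / 2.856 = 434 nm.
This line belongs to the Balmer series.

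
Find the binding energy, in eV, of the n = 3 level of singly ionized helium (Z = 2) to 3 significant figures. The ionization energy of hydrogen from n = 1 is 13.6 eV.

6.04 eV

E_n = −13.6 Z²/n² = −54.40/n² eV for Z = 2.
E_3 = −54.40/9 = −6.04 eV, so ionization (to E = 0) requires 6.04 eV.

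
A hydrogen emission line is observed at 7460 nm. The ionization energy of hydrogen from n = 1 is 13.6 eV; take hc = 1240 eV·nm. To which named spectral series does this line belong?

ΔE = 1240/7460 = 0.1662 eV.
This matches 13.6 × (1/5² − 1/6²), so n_f = 5: the Pfund series.

Pfund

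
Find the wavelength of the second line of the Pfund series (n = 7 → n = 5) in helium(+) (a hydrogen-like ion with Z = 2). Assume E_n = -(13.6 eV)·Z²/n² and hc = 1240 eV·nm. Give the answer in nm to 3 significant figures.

The Pfund series terminates on n_f = 5; the second line has n_i = 5+2 = 7.
ΔE = 54.40 × (1/5² − 1/7²) = 1.066 eV.
λ = 1240 / 1.066 = 1160 nm.

1160 nm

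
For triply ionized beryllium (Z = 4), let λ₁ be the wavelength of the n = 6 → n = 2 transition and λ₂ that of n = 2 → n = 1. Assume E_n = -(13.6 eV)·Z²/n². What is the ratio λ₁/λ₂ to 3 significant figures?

3.38

λ ∝ 1/ΔE ∝ 1/(1/n_f² − 1/n_i²), and the Z² and hc factors cancel in the ratio.
λ₁/λ₂ = (1/1² − 1/2²)/(1/2² − 1/6²) = 0.7500/0.2222 = 3.38.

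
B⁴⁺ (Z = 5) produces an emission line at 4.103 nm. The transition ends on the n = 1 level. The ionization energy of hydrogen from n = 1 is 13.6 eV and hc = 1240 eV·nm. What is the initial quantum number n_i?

The photon energy is ΔE = hc/λ = 1240 / 4.103 = 302.2 eV.
With Z = 5, ΔE = 340.0 × (1/n_f² − 1/n_i²), so 1/n_f² − 1/n_i² = 0.8889.
With n_f = 1: 1/n_i² = 1/1 − 0.8889 = 0.1111, so n_i ≈ 3.00.

n_i = 3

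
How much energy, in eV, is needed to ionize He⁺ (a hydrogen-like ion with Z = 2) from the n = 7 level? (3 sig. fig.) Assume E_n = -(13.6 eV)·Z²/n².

1.11 eV

E_n = −13.6 Z²/n² = −54.40/n² eV for Z = 2.
E_7 = −54.40/49 = −1.11 eV, so ionization (to E = 0) requires 1.11 eV.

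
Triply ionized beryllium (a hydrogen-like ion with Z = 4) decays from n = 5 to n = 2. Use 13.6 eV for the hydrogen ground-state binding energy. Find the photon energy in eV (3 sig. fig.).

The Bohr energies scale as Z², so for Z = 4: E_n = −217.6/n² eV.
E_5 = −217.6/25 = −8.704 eV and E_2 = −217.6/4 = −54.40 eV.
The photon energy is |E_5 − E_2| = 45.7 eV.

45.7 eV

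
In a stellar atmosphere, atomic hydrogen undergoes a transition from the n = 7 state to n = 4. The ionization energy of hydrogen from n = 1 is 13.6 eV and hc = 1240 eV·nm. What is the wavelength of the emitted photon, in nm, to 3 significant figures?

ΔE = 13.60 × (1/4² − 1/7²) = 13.60 × 0.04209 = 0.5724 eV.
λ = hc/ΔE = 1240 / 0.5724 = 2170 nm.
This line belongs to the Brackett series.

2170 nm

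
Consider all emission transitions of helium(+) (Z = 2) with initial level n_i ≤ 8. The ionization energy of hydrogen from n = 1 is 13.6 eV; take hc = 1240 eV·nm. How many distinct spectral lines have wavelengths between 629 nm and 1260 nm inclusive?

4

Enumerate all n_i → n_f pairs with 1 ≤ n_f < n_i ≤ 8 and compute λ = 1240 / [13.6·4·(1/n_f² − 1/n_i²)].
Lines falling in [629, 1260] nm: 6→4 (656.5 nm), 8→5 (935.1 nm), 5→4 (1013 nm), 7→5 (1163 nm).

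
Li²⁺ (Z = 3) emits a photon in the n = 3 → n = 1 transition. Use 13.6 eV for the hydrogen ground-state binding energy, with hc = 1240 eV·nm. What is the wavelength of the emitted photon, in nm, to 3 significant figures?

11.4 nm

For Z = 3 the level energies scale as Z², so the effective Rydberg energy is 13.6 × 9 = 122.4 eV.
ΔE = 122.4 × (1/1² − 1/3²) = 122.4 × 0.8889 = 108.8 eV.
λ = hc/ΔE = 1240 / 108.8 = 11.4 nm.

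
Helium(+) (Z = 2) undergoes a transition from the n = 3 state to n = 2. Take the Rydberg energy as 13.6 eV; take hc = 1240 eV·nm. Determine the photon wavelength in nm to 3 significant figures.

164 nm

For Z = 2 the level energies scale as Z², so the effective Rydberg energy is 13.6 × 4 = 54.40 eV.
ΔE = 54.40 × (1/2² − 1/3²) = 54.40 × 0.1389 = 7.556 eV.
λ = hc/ΔE = 1240 / 7.556 = 164 nm.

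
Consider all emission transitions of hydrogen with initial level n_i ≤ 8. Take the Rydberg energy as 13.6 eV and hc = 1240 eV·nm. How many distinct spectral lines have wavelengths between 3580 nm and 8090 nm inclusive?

5

Enumerate all n_i → n_f pairs with 1 ≤ n_f < n_i ≤ 8 and compute λ = 1240 / [13.6·1·(1/n_f² − 1/n_i²)].
Lines falling in [3580, 8090] nm: 8→5 (3741 nm), 5→4 (4052 nm), 7→5 (4654 nm), 6→5 (7460 nm), 8→6 (7503 nm).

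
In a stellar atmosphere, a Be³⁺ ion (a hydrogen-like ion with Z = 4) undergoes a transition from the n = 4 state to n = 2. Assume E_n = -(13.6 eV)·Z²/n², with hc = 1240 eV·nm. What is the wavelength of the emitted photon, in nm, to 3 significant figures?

For Z = 4 the level energies scale as Z², so the effective Rydberg energy is 13.6 × 16 = 217.6 eV.
ΔE = 217.6 × (1/2² − 1/4²) = 217.6 × 0.1875 = 40.80 eV.
λ = hc/ΔE = 1240 / 40.80 = 30.4 nm.

30.4 nm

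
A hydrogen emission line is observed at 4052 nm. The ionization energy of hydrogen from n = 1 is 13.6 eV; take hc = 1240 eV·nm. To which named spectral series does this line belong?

ΔE = 1240/4052 = 0.3060 eV.
This matches 13.6 × (1/4² − 1/5²), so n_f = 4: the Brackett series.

Brackett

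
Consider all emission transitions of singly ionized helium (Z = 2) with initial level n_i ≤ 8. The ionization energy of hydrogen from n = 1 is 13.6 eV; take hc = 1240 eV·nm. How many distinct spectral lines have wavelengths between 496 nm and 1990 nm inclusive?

7

Enumerate all n_i → n_f pairs with 1 ≤ n_f < n_i ≤ 8 and compute λ = 1240 / [13.6·4·(1/n_f² − 1/n_i²)].
Lines falling in [496, 1990] nm: 7→4 (541.5 nm), 6→4 (656.5 nm), 8→5 (935.1 nm), 5→4 (1013 nm), 7→5 (1163 nm), 6→5 (1865 nm), 8→6 (1876 nm).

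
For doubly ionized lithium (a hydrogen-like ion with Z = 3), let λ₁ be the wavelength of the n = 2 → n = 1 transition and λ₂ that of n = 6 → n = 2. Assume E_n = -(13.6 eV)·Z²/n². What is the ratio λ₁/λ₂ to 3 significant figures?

0.296

λ ∝ 1/ΔE ∝ 1/(1/n_f² − 1/n_i²), and the Z² and hc factors cancel in the ratio.
λ₁/λ₂ = (1/2² − 1/6²)/(1/1² − 1/2²) = 0.2222/0.7500 = 0.296.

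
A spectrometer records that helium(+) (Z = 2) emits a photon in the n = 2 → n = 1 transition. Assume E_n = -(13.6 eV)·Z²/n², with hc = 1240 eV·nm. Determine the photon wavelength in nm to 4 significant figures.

For Z = 2 the level energies scale as Z², so the effective Rydberg energy is 13.6 × 4 = 54.40 eV.
ΔE = 54.40 × (1/1² − 1/2²) = 54.40 × 0.7500 = 40.80 eV.
λ = hc/ΔE = 1240 / 40.80 = 30.39 nm.

30.39 nm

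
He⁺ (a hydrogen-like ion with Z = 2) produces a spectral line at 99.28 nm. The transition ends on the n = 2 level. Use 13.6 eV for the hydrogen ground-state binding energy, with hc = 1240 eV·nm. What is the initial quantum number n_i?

The photon energy is ΔE = hc/λ = 1240 / 99.28 = 12.49 eV.
With Z = 2, ΔE = 54.40 × (1/n_f² − 1/n_i²), so 1/n_f² − 1/n_i² = 0.2296.
With n_f = 2: 1/n_i² = 1/4 − 0.2296 = 0.02041, so n_i ≈ 7.00.

n_i = 7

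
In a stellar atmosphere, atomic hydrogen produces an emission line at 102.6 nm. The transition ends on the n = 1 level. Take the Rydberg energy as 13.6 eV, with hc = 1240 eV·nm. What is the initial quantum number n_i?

The photon energy is ΔE = hc/λ = 1240 / 102.6 = 12.09 eV.
With Z = 1, ΔE = 13.60 × (1/n_f² − 1/n_i²), so 1/n_f² − 1/n_i² = 0.8887.
With n_f = 1: 1/n_i² = 1/1 − 0.8887 = 0.1113, so n_i ≈ 3.00.

n_i = 3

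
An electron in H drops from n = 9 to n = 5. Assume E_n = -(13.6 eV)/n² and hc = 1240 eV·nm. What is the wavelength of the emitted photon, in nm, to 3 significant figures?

ΔE = 13.60 × (1/5² − 1/9²) = 13.60 × 0.02765 = 0.3761 eV.
λ = hc/ΔE = 1240 / 0.3761 = 3300 nm.

3300 nm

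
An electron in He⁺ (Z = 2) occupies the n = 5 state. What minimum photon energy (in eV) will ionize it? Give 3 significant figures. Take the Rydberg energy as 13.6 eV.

2.18 eV

E_n = −13.6 Z²/n² = −54.40/n² eV for Z = 2.
E_5 = −54.40/25 = −2.18 eV, so ionization (to E = 0) requires 2.18 eV.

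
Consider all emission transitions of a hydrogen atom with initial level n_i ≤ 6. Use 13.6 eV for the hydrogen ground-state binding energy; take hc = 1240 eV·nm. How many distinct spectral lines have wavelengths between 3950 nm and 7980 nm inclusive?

Enumerate all n_i → n_f pairs with 1 ≤ n_f < n_i ≤ 6 and compute λ = 1240 / [13.6·1·(1/n_f² − 1/n_i²)].
Lines falling in [3950, 7980] nm: 5→4 (4052 nm), 6→5 (7460 nm).

2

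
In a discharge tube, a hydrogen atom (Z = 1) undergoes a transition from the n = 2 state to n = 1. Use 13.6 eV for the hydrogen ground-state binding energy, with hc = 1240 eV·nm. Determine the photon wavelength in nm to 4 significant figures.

ΔE = 13.60 × (1/1² − 1/2²) = 13.60 × 0.7500 = 10.20 eV.
λ = hc/ΔE = 1240 / 10.20 = 121.6 nm.
This line belongs to the Lyman series.

121.6 nm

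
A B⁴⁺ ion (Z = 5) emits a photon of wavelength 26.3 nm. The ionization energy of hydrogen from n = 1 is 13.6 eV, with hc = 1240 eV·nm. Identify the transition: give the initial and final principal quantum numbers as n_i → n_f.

The photon energy is ΔE = hc/λ = 1240 / 26.3 = 47.15 eV.
With Z = 5, ΔE = 340.0 × (1/n_f² − 1/n_i²), so 1/n_f² − 1/n_i² = 0.1387.
Trying n_f = 2 gives 1/n_i² = 0.1113, i.e. n_i ≈ 3; this pair matches.

n_i = 3, n_f = 2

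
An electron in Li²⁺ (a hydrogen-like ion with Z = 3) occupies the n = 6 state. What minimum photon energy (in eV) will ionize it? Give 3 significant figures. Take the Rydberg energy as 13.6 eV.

3.40 eV

E_n = −13.6 Z²/n² = −122.4/n² eV for Z = 3.
E_6 = −122.4/36 = −3.40 eV, so ionization (to E = 0) requires 3.40 eV.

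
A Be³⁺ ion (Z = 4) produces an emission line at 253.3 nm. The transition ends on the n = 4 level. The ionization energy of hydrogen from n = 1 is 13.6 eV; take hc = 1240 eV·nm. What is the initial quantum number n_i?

n_i = 5

The photon energy is ΔE = hc/λ = 1240 / 253.3 = 4.895 eV.
With Z = 4, ΔE = 217.6 × (1/n_f² − 1/n_i²), so 1/n_f² − 1/n_i² = 0.02250.
With n_f = 4: 1/n_i² = 1/16 − 0.02250 = 0.04000, so n_i ≈ 5.00.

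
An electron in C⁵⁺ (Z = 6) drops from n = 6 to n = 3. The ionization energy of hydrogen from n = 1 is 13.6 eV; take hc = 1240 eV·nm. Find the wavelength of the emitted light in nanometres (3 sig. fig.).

For Z = 6 the level energies scale as Z², so the effective Rydberg energy is 13.6 × 36 = 489.6 eV.
ΔE = 489.6 × (1/3² − 1/6²) = 489.6 × 0.08333 = 40.80 eV.
λ = hc/ΔE = 1240 / 40.80 = 30.4 nm.

30.4 nm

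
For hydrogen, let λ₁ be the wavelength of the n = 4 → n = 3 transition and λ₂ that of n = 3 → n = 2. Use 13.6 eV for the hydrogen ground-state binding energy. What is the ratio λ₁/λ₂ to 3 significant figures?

λ ∝ 1/ΔE ∝ 1/(1/n_f² − 1/n_i²), and the Z² and hc factors cancel in the ratio.
λ₁/λ₂ = (1/2² − 1/3²)/(1/3² − 1/4²) = 0.1389/0.04861 = 2.86.

2.86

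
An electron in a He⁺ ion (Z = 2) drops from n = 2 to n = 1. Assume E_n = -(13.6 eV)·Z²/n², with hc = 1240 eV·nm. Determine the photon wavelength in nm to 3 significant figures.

30.4 nm

For Z = 2 the level energies scale as Z², so the effective Rydberg energy is 13.6 × 4 = 54.40 eV.
ΔE = 54.40 × (1/1² − 1/2²) = 54.40 × 0.7500 = 40.80 eV.
λ = hc/ΔE = 1240 / 40.80 = 30.4 nm.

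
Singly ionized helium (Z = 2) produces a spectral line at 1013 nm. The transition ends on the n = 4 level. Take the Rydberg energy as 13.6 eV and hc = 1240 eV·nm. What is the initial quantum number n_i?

n_i = 5

The photon energy is ΔE = hc/λ = 1240 / 1013 = 1.224 eV.
With Z = 2, ΔE = 54.40 × (1/n_f² − 1/n_i²), so 1/n_f² − 1/n_i² = 0.02250.
With n_f = 4: 1/n_i² = 1/16 − 0.02250 = 0.04000, so n_i ≈ 5.00.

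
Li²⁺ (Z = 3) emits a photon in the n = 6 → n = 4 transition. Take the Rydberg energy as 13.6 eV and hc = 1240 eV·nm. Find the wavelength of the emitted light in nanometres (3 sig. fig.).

For Z = 3 the level energies scale as Z², so the effective Rydberg energy is 13.6 × 9 = 122.4 eV.
ΔE = 122.4 × (1/4² − 1/6²) = 122.4 × 0.03472 = 4.250 eV.
λ = hc/ΔE = 1240 / 4.250 = 292 nm.

292 nm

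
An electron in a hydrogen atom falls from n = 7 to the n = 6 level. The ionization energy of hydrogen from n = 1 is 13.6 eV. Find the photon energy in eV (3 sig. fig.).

0.100 eV

E_7 = −13.60/49 = −0.2776 eV and E_6 = −13.60/36 = −0.3778 eV.
The photon energy is |E_7 − E_6| = 0.100 eV.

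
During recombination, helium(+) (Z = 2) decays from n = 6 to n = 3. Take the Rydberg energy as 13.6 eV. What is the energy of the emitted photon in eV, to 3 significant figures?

The Bohr energies scale as Z², so for Z = 2: E_n = −54.40/n² eV.
E_6 = −54.40/36 = −1.511 eV and E_3 = −54.40/9 = −6.044 eV.
The photon energy is |E_6 − E_3| = 4.53 eV.

4.53 eV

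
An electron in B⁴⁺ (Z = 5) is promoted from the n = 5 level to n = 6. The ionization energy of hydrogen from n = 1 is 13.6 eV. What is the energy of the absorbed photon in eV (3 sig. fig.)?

The Bohr energies scale as Z², so for Z = 5: E_n = −340.0/n² eV.
E_6 = −340.0/36 = −9.444 eV and E_5 = −340.0/25 = −13.60 eV.
The photon energy is |E_6 − E_5| = 4.16 eV.

4.16 eV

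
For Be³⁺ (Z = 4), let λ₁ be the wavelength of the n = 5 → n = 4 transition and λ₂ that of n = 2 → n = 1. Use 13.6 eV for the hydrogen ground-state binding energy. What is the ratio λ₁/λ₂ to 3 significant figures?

33.3

λ ∝ 1/ΔE ∝ 1/(1/n_f² − 1/n_i²), and the Z² and hc factors cancel in the ratio.
λ₁/λ₂ = (1/1² − 1/2²)/(1/4² − 1/5²) = 0.7500/0.02250 = 33.3.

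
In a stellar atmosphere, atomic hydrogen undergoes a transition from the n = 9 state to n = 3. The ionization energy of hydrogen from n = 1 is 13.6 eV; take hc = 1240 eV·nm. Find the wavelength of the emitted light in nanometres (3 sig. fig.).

923 nm

ΔE = 13.60 × (1/3² − 1/9²) = 13.60 × 0.09877 = 1.343 eV.
λ = hc/ΔE = 1240 / 1.343 = 923 nm.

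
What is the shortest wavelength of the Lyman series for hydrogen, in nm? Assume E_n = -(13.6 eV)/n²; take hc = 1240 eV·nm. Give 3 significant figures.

The Lyman series has lower level n_f = 1; the series limit corresponds to n_i → ∞.
ΔE_max = 13.6 × 1 / 1² = 13.60 eV.
λ_min = 1240 / 13.60 = 91.2 nm.

91.2 nm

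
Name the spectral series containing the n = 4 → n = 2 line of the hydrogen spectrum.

Balmer

The series is set by the lower level: n_f = 2 is the Balmer series.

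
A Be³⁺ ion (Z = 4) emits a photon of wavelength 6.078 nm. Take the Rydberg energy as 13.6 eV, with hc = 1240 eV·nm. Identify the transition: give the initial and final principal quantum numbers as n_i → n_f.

n_i = 4, n_f = 1

The photon energy is ΔE = hc/λ = 1240 / 6.078 = 204.0 eV.
With Z = 4, ΔE = 217.6 × (1/n_f² − 1/n_i²), so 1/n_f² − 1/n_i² = 0.9376.
Trying n_f = 1 gives 1/n_i² = 0.06243, i.e. n_i ≈ 4; this pair matches.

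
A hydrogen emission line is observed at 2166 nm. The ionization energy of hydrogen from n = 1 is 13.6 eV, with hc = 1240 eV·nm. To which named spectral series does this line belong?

Brackett

ΔE = 1240/2166 = 0.5725 eV.
This matches 13.6 × (1/4² − 1/7²), so n_f = 4: the Brackett series.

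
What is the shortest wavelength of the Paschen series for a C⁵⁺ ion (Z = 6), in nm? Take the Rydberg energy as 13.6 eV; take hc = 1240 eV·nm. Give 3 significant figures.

The Paschen series has lower level n_f = 3; the series limit corresponds to n_i → ∞.
ΔE_max = 13.6 × 36 / 3² = 54.40 eV.
λ_min = 1240 / 54.40 = 22.8 nm.

22.8 nm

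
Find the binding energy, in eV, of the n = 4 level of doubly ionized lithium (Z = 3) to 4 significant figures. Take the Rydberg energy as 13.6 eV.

7.650 eV

E_n = −13.6 Z²/n² = −122.4/n² eV for Z = 3.
E_4 = −122.4/16 = −7.650 eV, so ionization (to E = 0) requires 7.650 eV.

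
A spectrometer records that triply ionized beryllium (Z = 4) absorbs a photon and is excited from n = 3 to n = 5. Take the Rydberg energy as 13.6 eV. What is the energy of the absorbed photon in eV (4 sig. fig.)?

15.47 eV

The Bohr energies scale as Z², so for Z = 4: E_n = −217.6/n² eV.
E_5 = −217.6/25 = −8.704 eV and E_3 = −217.6/9 = −24.18 eV.
The photon energy is |E_5 − E_3| = 15.47 eV.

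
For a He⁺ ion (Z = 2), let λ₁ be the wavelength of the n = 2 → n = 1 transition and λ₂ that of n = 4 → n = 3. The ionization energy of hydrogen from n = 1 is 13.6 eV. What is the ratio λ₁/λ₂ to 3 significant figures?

λ ∝ 1/ΔE ∝ 1/(1/n_f² − 1/n_i²), and the Z² and hc factors cancel in the ratio.
λ₁/λ₂ = (1/3² − 1/4²)/(1/1² − 1/2²) = 0.04861/0.7500 = 0.0648.

0.0648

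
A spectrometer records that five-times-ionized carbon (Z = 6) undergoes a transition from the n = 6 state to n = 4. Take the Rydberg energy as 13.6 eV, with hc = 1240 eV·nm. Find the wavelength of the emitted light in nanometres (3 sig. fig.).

72.9 nm

For Z = 6 the level energies scale as Z², so the effective Rydberg energy is 13.6 × 36 = 489.6 eV.
ΔE = 489.6 × (1/4² − 1/6²) = 489.6 × 0.03472 = 17.00 eV.
λ = hc/ΔE = 1240 / 17.00 = 72.9 nm.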